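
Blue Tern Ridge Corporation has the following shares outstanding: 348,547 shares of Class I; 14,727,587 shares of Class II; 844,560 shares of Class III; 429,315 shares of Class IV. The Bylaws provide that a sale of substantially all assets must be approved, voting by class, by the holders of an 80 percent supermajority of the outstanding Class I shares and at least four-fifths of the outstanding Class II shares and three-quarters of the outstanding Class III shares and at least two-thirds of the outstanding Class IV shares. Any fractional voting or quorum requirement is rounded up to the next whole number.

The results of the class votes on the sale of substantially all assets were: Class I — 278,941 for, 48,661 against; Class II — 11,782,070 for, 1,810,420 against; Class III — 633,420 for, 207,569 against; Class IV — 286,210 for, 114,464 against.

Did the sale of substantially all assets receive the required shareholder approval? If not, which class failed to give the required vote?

Class I: 4/5 of 348547 = 278837.60, rounded up to 278838; 278,838 required, 278,941 in favor — approved.
Class II: 4/5 of 14727587 = 11782069.60, rounded up to 11782070; 11,782,070 required, 11,782,070 in favor — approved.
Class III: 3/4 of 844560 = 633420; 633,420 required, 633,420 in favor — approved.
Class IV: 2/3 of 429315 = 286210; 286,210 required, 286,210 in favor — approved.

Approved — every class gave the required vote.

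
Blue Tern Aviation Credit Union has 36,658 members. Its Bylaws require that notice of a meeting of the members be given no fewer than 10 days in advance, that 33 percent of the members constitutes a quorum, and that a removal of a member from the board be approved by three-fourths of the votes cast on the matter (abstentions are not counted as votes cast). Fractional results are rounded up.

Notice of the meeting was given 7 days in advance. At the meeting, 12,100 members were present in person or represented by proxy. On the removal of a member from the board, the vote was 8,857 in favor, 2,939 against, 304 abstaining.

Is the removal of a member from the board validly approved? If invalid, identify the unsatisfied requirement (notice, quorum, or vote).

Notice: 7 days given; 10 required. Not satisfied.
Quorum: 33% of 36,658 = 12,097.14, rounded up to 12,098; 12,100 present. Satisfied.
Vote: requires three-fourths of the votes cast (12,100 − 304 abstaining = 11,796); 3/4 of 11796 = 8847, so 8,847 needed; 8,857 in favor. Satisfied.

Invalid — notice requirement not satisfied.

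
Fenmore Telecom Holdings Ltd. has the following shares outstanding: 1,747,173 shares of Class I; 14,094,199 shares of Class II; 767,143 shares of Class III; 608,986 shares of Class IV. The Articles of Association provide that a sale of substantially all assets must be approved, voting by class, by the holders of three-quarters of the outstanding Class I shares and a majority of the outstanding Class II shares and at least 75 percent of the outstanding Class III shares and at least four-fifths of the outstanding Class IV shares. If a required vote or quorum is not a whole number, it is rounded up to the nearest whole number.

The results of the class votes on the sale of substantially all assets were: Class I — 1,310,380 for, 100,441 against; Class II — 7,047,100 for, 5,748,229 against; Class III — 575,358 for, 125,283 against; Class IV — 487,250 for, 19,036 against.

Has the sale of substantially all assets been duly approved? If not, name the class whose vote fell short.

Approved — every class gave the required vote.

Class I: 3/4 of 1747173 = 1310379.75, rounded up to 1310380; 1,310,380 required, 1,310,380 in favor — approved.
Class II: a majority of 14094199 is 7047100; 7,047,100 required, 7,047,100 in favor — approved.
Class III: 3/4 of 767143 = 575357.25, rounded up to 575358; 575,358 required, 575,358 in favor — approved.
Class IV: 4/5 of 608986 = 487188.80, rounded up to 487189; 487,189 required, 487,250 in favor — approved.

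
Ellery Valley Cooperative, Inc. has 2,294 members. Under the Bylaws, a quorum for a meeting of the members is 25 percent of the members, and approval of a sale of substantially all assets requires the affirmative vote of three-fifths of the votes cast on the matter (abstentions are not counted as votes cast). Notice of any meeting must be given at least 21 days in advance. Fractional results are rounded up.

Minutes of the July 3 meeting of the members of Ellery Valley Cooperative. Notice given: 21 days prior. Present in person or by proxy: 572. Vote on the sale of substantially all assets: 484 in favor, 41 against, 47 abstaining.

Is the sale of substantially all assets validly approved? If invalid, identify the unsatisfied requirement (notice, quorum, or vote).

Notice: 21 days given; 21 required. Satisfied.
Quorum: 25% of 2,294 = 573.50, rounded up to 574; 572 present. Not satisfied.
Vote: requires three-fifths of the votes cast (572 − 47 abstaining = 525); 3/5 of 525 = 315, so 315 needed; 484 in favor. Satisfied.

Invalid — quorum requirement not satisfied.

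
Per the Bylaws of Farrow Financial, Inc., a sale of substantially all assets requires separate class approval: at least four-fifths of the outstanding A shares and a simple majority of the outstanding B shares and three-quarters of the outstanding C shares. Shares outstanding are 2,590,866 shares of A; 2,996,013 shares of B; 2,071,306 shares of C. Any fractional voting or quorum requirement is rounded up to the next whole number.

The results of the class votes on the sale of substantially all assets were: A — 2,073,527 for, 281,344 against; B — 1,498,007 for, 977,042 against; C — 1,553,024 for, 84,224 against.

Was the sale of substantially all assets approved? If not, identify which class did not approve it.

A: 4/5 of 2590866 = 2072692.80, rounded up to 2072693; 2,072,693 required, 2,073,527 in favor — approved.
B: a majority of 2996013 is 1498007; 1,498,007 required, 1,498,007 in favor — approved.
C: 3/4 of 2071306 = 1553479.50, rounded up to 1553480; 1,553,480 required, 1,553,024 in favor — not approved.

Not approved — the C shares did not give the required vote.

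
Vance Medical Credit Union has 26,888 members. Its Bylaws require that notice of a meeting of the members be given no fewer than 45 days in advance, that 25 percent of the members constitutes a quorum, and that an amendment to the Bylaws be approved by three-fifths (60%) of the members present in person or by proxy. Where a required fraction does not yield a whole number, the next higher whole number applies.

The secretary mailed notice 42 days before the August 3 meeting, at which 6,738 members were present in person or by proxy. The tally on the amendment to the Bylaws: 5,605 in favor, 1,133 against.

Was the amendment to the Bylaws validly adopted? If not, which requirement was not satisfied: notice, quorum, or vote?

Notice: 42 days given; 45 required. Not satisfied.
Quorum: 25% of 26,888 = 6,722; 6,738 present. Satisfied.
Vote: requires three-fifths of those present (6,738); 3/5 of 6738 = 4042.80, rounded up to 4043, so 4,043 needed; 5,605 in favor. Satisfied.

Invalid — notice requirement not satisfied.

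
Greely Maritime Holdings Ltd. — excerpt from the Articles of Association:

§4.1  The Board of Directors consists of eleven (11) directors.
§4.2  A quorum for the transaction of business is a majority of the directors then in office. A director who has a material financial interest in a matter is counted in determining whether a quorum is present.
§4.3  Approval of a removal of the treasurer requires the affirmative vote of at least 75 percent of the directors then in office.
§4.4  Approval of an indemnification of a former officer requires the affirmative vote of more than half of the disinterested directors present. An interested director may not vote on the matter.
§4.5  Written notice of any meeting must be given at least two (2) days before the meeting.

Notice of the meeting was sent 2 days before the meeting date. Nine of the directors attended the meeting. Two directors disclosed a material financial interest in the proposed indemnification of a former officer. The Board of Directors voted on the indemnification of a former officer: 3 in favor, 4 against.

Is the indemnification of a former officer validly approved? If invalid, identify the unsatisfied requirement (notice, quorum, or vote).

Notice: 2 days given; 2 required (2 ≥ 2). Satisfied.
Quorum: 9 present (interested directors count toward quorum); quorum is 6. Satisfied.
Vote: the indemnification of a former officer requires a majority of the disinterested directors present (9 − 2 = 7). A majority of 7 is 4, so 4 affirmative votes are needed; 3 voted in favor. Not satisfied.

Invalid — vote requirement not satisfied.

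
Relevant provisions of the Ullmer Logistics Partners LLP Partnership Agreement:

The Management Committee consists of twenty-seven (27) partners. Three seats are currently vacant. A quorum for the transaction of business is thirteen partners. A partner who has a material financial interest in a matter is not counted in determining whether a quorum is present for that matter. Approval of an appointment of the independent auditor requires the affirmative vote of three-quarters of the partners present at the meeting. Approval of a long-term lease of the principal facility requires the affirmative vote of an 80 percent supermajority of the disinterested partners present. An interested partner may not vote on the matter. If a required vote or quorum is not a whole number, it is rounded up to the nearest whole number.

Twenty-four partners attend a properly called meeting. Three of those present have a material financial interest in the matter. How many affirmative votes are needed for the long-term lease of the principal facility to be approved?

17

The long-term lease of the principal facility requires four-fifths of the disinterested partners present (24 − 3 = 21).
4/5 of 21 = 16.80, rounded up to 17.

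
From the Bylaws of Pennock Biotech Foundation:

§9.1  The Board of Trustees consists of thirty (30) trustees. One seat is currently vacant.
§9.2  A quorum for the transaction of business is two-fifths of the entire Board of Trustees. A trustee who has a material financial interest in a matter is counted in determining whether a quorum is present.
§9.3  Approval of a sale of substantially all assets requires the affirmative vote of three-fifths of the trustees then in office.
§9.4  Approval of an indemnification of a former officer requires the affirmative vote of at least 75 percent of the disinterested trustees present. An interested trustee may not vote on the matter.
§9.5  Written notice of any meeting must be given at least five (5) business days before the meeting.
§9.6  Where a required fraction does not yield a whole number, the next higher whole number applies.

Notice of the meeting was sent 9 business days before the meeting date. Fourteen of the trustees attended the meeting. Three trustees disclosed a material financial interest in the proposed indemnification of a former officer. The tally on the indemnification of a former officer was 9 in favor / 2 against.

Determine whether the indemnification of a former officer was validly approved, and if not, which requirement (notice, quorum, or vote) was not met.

Notice: 9 business days given; 5 required (9 ≥ 5). Satisfied.
Quorum: 14 present (interested trustees count toward quorum); quorum is 12. Satisfied.
Vote: the indemnification of a former officer requires three-fourths of the disinterested trustees present (14 − 3 = 11). 3/4 of 11 = 8.25, rounded up to 9, so 9 affirmative votes are needed; 9 voted in favor. Satisfied.

Valid — all requirements satisfied.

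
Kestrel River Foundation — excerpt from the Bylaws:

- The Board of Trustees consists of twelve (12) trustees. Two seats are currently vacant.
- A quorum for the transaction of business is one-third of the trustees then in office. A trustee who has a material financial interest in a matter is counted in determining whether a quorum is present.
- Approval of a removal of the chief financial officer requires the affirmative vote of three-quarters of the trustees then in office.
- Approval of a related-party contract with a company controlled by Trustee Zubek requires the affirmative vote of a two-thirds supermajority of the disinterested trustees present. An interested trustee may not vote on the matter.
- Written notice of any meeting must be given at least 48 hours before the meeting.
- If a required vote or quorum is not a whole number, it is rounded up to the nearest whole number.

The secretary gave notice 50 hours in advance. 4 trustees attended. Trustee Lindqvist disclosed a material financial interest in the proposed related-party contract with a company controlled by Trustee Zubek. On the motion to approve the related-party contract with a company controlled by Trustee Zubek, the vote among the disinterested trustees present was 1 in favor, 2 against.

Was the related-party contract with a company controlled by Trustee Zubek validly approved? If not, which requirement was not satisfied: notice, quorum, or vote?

Notice: 50 hours given; 48 required (50 ≥ 48). Satisfied.
Quorum: 4 present (interested trustees count toward quorum); quorum is 4. Satisfied.
Vote: the related-party contract with a company controlled by Trustee Zubek requires two-thirds of the disinterested trustees present (4 − 1 = 3). 2/3 of 3 = 2, so 2 affirmative votes are needed; 1 voted in favor. Not satisfied.

Invalid — vote requirement not satisfied.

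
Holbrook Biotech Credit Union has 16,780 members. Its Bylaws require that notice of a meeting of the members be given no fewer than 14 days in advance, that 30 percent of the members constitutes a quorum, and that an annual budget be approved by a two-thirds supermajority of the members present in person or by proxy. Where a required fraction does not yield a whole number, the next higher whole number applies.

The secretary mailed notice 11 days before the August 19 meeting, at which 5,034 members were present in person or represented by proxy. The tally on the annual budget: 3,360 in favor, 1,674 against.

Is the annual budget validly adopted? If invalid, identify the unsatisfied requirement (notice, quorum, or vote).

Notice: 11 days given; 14 required. Not satisfied.
Quorum: 30% of 16,780 = 5,034; 5,034 present. Satisfied.
Vote: requires two-thirds of those present (5,034); 2/3 of 5034 = 3356, so 3,356 needed; 3,360 in favor. Satisfied.

Invalid — notice requirement not satisfied.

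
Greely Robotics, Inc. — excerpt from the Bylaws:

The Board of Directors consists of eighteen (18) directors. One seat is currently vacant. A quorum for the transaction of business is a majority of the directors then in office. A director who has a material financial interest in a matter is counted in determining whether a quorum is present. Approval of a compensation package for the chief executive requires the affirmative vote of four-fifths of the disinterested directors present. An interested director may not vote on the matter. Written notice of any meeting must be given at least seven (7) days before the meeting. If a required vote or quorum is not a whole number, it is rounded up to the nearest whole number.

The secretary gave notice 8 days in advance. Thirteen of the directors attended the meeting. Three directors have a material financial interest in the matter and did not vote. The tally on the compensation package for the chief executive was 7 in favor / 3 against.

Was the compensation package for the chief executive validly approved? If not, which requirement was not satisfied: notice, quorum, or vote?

Notice: 8 days given; 7 required (8 ≥ 7). Satisfied.
Quorum: 13 present (interested directors count toward quorum); quorum is 9. Satisfied.
Vote: the compensation package for the chief executive requires four-fifths of the disinterested directors present (13 − 3 = 10). 4/5 of 10 = 8, so 8 affirmative votes are needed; 7 voted in favor. Not satisfied.

Invalid — vote requirement not satisfied.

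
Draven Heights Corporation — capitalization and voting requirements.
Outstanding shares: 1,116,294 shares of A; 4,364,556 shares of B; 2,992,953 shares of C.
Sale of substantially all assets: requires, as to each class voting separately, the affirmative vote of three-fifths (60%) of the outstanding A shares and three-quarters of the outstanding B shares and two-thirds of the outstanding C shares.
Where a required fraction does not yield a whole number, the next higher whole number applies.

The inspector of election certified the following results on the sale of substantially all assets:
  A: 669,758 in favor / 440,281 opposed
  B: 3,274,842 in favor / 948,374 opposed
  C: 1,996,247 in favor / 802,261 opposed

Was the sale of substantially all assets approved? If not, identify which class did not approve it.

Not approved — the A shares did not give the required vote.

A: 3/5 of 1116294 = 669776.40, rounded up to 669777; 669,777 required, 669,758 in favor — not approved.
B: 3/4 of 4364556 = 3273417; 3,273,417 required, 3,274,842 in favor — approved.
C: 2/3 of 2992953 = 1995302; 1,995,302 required, 1,996,247 in favor — approved.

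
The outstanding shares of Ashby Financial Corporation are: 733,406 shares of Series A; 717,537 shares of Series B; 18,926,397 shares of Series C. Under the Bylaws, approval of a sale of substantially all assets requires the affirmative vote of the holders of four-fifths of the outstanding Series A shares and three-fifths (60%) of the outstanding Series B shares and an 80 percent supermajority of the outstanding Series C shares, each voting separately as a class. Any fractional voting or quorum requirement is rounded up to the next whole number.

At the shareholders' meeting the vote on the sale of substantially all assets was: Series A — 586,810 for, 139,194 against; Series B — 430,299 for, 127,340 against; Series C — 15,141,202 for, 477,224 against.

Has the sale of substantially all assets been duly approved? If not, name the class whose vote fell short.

Not approved — the Series B shares did not give the required vote.

Series A: 4/5 of 733406 = 586724.80, rounded up to 586725; 586,725 required, 586,810 in favor — approved.
Series B: 3/5 of 717537 = 430522.20, rounded up to 430523; 430,523 required, 430,299 in favor — not approved.
Series C: 4/5 of 18926397 = 15141117.60, rounded up to 15141118; 15,141,118 required, 15,141,202 in favor — approved.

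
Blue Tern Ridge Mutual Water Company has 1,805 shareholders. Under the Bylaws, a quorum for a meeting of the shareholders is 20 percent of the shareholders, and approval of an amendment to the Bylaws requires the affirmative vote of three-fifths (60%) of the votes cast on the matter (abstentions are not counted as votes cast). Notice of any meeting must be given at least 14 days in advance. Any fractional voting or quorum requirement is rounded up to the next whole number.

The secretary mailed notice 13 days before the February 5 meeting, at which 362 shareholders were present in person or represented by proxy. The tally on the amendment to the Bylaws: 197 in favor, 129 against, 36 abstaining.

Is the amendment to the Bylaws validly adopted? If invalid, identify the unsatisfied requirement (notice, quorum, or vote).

Invalid — notice requirement not satisfied.

Notice: 13 days given; 14 required. Not satisfied.
Quorum: 20% of 1,805 = 361; 362 present. Satisfied.
Vote: requires three-fifths of the votes cast (362 − 36 abstaining = 326); 3/5 of 326 = 195.60, rounded up to 196, so 196 needed; 197 in favor. Satisfied.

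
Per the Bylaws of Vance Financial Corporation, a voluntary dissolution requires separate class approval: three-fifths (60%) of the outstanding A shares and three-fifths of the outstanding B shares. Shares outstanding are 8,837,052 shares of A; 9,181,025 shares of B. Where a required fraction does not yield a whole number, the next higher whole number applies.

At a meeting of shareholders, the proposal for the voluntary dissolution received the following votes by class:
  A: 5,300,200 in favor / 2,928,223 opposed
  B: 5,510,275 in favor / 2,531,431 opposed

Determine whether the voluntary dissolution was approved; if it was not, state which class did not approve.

A: 3/5 of 8837052 = 5302231.20, rounded up to 5302232; 5,302,232 required, 5,300,200 in favor — not approved.
B: 3/5 of 9181025 = 5508615; 5,508,615 required, 5,510,275 in favor — approved.

Not approved — the A shares did not give the required vote.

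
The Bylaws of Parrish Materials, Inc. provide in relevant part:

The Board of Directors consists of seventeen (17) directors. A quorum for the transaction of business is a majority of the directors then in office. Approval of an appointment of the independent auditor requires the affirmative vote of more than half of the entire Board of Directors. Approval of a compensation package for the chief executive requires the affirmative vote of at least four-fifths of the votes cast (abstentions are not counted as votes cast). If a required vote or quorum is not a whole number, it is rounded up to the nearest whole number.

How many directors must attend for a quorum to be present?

9

A majority of 17 is 9.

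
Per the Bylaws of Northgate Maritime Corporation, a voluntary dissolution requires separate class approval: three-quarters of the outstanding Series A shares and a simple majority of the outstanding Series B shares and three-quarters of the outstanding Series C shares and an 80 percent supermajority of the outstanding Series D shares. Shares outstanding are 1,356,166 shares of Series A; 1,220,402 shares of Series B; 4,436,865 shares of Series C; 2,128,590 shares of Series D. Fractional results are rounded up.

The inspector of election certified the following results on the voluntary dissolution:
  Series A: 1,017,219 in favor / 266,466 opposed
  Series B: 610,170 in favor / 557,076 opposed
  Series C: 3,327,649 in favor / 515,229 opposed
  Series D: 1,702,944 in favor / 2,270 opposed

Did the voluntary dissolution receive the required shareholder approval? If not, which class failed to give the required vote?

Not approved — the Series B shares did not give the required vote.

Series A: 3/4 of 1356166 = 1017124.50, rounded up to 1017125; 1,017,125 required, 1,017,219 in favor — approved.
Series B: a majority of 1220402 is 610202; 610,202 required, 610,170 in favor — not approved.
Series C: 3/4 of 4436865 = 3327648.75, rounded up to 3327649; 3,327,649 required, 3,327,649 in favor — approved.
Series D: 4/5 of 2128590 = 1702872; 1,702,872 required, 1,702,944 in favor — approved.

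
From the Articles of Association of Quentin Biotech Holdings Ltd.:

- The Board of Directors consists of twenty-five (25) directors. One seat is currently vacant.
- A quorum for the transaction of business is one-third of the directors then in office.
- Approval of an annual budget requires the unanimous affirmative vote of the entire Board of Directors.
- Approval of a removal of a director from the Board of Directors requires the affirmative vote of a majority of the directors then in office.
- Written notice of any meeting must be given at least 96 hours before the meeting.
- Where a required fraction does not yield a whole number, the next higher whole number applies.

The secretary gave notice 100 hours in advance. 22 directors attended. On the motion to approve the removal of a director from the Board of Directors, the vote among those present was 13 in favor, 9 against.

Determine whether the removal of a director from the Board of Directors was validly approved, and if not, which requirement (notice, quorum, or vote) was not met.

Notice: 100 hours given; 96 required (100 ≥ 96). Satisfied.
Quorum: 22 present; quorum is 8. Satisfied.
Vote: the removal of a director from the Board of Directors requires a majority of the directors then in office (24). A majority of 24 is 13, so 13 affirmative votes are needed; 13 voted in favor. Satisfied.

Valid — all requirements satisfied.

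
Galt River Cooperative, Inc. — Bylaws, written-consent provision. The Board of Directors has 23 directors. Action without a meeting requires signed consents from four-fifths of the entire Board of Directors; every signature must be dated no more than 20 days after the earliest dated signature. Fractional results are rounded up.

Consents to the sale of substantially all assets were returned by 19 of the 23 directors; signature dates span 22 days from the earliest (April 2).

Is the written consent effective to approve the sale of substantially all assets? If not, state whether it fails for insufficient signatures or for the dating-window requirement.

Signatures required: four-fifths of 23 — 4/5 of 23 = 18.40, rounded up to 19, so 19 needed; 19 signed. Sufficient.
Dating window: the latest signature is 22 days after the earliest; the limit is 20 days. Outside the window.

Not effective — dating-window requirement not satisfied.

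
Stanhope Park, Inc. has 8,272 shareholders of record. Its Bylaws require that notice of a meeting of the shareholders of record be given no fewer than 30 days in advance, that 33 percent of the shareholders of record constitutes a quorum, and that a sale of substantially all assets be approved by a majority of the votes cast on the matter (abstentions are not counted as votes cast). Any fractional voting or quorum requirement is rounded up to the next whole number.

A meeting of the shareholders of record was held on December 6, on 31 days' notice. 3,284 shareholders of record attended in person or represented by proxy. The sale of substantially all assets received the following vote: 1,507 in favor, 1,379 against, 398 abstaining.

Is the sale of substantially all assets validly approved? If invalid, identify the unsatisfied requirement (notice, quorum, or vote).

Notice: 31 days given; 30 required. Satisfied.
Quorum: 33% of 8,272 = 2,729.76, rounded up to 2,730; 3,284 present. Satisfied.
Vote: requires a majority of the votes cast (3,284 − 398 abstaining = 2,886); a majority of 2886 is 1444, so 1,444 needed; 1,507 in favor. Satisfied.

Valid — all requirements satisfied.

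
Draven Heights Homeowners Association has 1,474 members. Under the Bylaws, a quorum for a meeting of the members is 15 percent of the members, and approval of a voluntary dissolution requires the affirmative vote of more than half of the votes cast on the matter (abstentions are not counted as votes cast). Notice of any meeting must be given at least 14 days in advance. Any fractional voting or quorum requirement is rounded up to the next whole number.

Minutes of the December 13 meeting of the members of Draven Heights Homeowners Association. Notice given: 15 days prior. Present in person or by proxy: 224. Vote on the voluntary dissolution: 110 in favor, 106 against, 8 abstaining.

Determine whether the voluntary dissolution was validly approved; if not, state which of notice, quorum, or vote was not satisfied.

Notice: 15 days given; 14 required. Satisfied.
Quorum: 15% of 1,474 = 221.10, rounded up to 222; 224 present. Satisfied.
Vote: requires a majority of the votes cast (224 − 8 abstaining = 216); a majority of 216 is 109, so 109 needed; 110 in favor. Satisfied.

Valid — all requirements satisfied.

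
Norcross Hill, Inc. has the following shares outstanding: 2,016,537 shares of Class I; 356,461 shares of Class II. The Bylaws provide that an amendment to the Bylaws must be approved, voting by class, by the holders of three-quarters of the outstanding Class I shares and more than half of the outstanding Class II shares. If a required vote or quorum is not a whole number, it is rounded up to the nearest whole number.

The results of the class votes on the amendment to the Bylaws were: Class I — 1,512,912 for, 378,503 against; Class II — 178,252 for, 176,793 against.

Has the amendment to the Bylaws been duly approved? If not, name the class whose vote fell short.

Approved — every class gave the required vote.

Class I: 3/4 of 2016537 = 1512402.75, rounded up to 1512403; 1,512,403 required, 1,512,912 in favor — approved.
Class II: a majority of 356461 is 178231; 178,231 required, 178,252 in favor — approved.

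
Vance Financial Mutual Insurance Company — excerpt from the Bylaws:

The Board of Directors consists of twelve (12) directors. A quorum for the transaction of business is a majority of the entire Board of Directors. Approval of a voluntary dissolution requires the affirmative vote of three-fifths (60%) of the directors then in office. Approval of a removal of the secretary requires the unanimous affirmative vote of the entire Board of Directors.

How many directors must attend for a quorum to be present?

7

A majority of 12 is 7.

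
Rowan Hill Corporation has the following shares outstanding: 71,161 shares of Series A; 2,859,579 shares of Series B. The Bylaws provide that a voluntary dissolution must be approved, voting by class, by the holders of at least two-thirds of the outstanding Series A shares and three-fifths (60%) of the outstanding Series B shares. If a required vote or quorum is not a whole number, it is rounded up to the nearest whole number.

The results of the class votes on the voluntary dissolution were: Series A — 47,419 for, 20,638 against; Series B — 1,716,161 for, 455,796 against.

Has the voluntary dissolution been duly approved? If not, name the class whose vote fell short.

Series A: 2/3 of 71161 = 47440.67, rounded up to 47441; 47,441 required, 47,419 in favor — not approved.
Series B: 3/5 of 2859579 = 1715747.40, rounded up to 1715748; 1,715,748 required, 1,716,161 in favor — approved.

Not approved — the Series A shares did not give the required vote.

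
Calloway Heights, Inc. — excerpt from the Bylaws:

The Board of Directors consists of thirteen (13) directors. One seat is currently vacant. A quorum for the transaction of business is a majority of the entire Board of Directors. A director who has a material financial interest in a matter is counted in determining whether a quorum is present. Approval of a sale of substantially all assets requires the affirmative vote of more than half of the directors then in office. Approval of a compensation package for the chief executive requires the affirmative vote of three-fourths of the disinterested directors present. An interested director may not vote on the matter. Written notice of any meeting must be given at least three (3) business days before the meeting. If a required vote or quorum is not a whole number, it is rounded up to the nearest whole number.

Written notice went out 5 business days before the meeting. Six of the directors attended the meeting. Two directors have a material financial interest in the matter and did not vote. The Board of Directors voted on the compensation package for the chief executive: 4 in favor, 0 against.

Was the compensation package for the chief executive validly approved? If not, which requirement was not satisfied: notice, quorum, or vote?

Notice: 5 business days given; 3 required (5 ≥ 3). Satisfied.
Quorum: 6 present (interested directors count toward quorum); quorum is 7. Not satisfied.
Vote: the compensation package for the chief executive requires three-fourths of the disinterested directors present (6 − 2 = 4). 3/4 of 4 = 3, so 3 affirmative votes are needed; 4 voted in favor. Satisfied. (Moot — without a quorum no business can be validly transacted.)

Invalid — quorum requirement not satisfied.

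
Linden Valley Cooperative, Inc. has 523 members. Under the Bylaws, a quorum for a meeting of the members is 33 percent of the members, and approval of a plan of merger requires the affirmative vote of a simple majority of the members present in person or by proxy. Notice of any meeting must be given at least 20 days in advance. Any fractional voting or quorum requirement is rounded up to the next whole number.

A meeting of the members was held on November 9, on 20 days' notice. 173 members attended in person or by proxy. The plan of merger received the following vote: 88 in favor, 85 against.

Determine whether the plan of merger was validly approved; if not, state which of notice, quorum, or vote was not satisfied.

Valid — all requirements satisfied.

Notice: 20 days given; 20 required. Satisfied.
Quorum: 33% of 523 = 172.59, rounded up to 173; 173 present. Satisfied.
Vote: requires a majority of those present (173); a majority of 173 is 87, so 87 needed; 88 in favor. Satisfied.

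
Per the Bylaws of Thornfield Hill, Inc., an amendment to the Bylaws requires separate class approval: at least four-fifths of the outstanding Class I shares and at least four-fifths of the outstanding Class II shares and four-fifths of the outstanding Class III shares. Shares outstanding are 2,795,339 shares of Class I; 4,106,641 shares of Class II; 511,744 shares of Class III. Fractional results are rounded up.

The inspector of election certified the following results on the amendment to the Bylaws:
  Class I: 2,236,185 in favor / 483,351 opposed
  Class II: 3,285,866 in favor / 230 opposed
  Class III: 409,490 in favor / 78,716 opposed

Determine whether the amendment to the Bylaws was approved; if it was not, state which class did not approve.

Not approved — the Class I shares did not give the required vote.

Class I: 4/5 of 2795339 = 2236271.20, rounded up to 2236272; 2,236,272 required, 2,236,185 in favor — not approved.
Class II: 4/5 of 4106641 = 3285312.80, rounded up to 3285313; 3,285,313 required, 3,285,866 in favor — approved.
Class III: 4/5 of 511744 = 409395.20, rounded up to 409396; 409,396 required, 409,490 in favor — approved.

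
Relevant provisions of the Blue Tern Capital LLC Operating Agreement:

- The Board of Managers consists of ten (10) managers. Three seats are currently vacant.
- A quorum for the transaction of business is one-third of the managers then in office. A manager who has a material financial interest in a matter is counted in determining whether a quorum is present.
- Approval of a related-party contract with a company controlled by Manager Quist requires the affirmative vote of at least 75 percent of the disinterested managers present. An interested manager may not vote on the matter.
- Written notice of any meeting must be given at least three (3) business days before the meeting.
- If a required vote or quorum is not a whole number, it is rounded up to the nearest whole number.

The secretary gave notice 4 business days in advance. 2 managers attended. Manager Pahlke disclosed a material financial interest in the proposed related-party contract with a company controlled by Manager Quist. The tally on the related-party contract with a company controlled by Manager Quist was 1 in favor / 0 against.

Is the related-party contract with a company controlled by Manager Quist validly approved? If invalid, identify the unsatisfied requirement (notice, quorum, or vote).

Notice: 4 business days given; 3 required (4 ≥ 3). Satisfied.
Quorum: 2 present (interested managers count toward quorum); quorum is 3. Not satisfied.
Vote: the related-party contract with a company controlled by Manager Quist requires three-fourths of the disinterested managers present (2 − 1 = 1). 3/4 of 1 = 0.75, rounded up to 1, so 1 affirmative vote is needed; 1 voted in favor. Satisfied. (Moot — without a quorum no business can be validly transacted.)

Invalid — quorum requirement not satisfied.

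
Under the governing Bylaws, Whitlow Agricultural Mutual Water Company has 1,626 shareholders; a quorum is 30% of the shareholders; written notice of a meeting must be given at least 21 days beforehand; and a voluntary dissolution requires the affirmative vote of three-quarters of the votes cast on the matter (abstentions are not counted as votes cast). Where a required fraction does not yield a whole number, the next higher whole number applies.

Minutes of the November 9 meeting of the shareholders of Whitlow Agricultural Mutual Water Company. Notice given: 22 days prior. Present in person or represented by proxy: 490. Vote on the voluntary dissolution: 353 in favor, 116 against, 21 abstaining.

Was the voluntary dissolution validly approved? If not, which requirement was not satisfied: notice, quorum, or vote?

Notice: 22 days given; 21 required. Satisfied.
Quorum: 30% of 1,626 = 487.80, rounded up to 488; 490 present. Satisfied.
Vote: requires three-fourths of the votes cast (490 − 21 abstaining = 469); 3/4 of 469 = 351.75, rounded up to 352, so 352 needed; 353 in favor. Satisfied.

Valid — all requirements satisfied.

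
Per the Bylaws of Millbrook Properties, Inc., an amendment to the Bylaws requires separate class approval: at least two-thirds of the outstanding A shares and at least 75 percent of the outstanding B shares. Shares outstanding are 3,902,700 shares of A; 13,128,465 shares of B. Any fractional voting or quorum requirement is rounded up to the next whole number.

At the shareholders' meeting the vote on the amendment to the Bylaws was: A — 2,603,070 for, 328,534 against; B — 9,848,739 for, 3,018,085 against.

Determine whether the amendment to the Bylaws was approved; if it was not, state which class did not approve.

Approved — every class gave the required vote.

A: 2/3 of 3902700 = 2601800; 2,601,800 required, 2,603,070 in favor — approved.
B: 3/4 of 13128465 = 9846348.75, rounded up to 9846349; 9,846,349 required, 9,848,739 in favor — approved.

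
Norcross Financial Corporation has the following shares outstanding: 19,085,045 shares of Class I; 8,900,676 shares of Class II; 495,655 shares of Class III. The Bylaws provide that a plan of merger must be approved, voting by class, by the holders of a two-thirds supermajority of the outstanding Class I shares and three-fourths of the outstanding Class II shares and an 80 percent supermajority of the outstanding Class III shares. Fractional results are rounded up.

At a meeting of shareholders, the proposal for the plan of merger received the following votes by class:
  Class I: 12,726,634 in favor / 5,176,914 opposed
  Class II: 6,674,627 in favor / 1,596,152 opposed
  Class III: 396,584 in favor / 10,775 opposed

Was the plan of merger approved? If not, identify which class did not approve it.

Not approved — the Class II shares did not give the required vote.

Class I: 2/3 of 19085045 = 12723363.33, rounded up to 12723364; 12,723,364 required, 12,726,634 in favor — approved.
Class II: 3/4 of 8900676 = 6675507; 6,675,507 required, 6,674,627 in favor — not approved.
Class III: 4/5 of 495655 = 396524; 396,524 required, 396,584 in favor — approved.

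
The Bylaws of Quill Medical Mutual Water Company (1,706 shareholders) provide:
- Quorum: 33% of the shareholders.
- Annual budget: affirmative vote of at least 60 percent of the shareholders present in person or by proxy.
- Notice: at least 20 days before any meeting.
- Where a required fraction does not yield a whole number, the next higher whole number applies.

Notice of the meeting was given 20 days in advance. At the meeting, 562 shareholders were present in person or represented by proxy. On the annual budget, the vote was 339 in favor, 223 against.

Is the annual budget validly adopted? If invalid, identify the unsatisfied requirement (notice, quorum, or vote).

Invalid — quorum requirement not satisfied.

Notice: 20 days given; 20 required. Satisfied.
Quorum: 33% of 1,706 = 562.98, rounded up to 563; 562 present. Not satisfied.
Vote: requires three-fifths of those present (562); 3/5 of 562 = 337.20, rounded up to 338, so 338 needed; 339 in favor. Satisfied.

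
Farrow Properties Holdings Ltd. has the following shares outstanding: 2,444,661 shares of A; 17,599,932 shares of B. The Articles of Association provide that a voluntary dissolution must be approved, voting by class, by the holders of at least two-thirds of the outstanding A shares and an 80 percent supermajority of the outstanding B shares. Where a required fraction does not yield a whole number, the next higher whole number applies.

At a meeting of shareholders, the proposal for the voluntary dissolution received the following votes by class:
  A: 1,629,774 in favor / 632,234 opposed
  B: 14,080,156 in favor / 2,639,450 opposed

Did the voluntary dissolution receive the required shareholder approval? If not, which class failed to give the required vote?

Approved — every class gave the required vote.

A: 2/3 of 2444661 = 1629774; 1,629,774 required, 1,629,774 in favor — approved.
B: 4/5 of 17599932 = 14079945.60, rounded up to 14079946; 14,079,946 required, 14,080,156 in favor — approved.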